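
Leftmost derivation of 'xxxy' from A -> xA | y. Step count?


Derivation: A => xA => xxA => xxxA => xxxy
Steps: 4


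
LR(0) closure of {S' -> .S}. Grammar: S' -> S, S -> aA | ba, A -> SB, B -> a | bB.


Start: S' -> .S
For each item with dot before a nonterminal B, add B -> .γ for every B-production
Closure: [S' -> .S, S -> .aA, S -> .ba]


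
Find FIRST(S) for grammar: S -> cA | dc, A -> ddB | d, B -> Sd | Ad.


Per alternative of S: FIRST(cA) = {c}; FIRST(dc) = {d}
FIRST(S) = {c, d}


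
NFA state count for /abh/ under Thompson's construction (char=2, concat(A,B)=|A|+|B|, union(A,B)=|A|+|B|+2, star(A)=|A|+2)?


Syntax tree has 3 char leaf(s), 0 union(s), 0 star(s)
chars contribute 3×2 = 6; each union adds +2; each star adds +2
Total: 6 + 0 + 0 = 6 states


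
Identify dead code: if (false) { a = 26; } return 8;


condition is constant false, so the whole block is unreachable
Dead: 'if (false) { a = 26; }'


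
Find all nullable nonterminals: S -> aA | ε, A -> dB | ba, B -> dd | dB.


A nonterminal is nullable iff some alternative derives ε (directly, or every symbol in it is nullable)
Nullable: {S}


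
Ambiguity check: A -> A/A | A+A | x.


'x/x+x' has two parse trees (no precedence encoded between / and +)
Ambiguous


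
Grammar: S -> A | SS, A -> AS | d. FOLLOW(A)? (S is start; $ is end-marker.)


$ ∈ FOLLOW(S). For each A -> αBβ: add FIRST(β)\{ε} to FOLLOW(B); if β nullable, add FOLLOW(A).
FOLLOW(A) = {$, d}


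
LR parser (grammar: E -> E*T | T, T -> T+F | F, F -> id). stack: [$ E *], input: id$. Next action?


no handle ('E*' is not any RHS); shift 'id'
Action: shift


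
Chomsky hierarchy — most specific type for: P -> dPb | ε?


Single nonterminal LHS, but d^n b^n is not regular
Classification: Type 2 (Context-Free)


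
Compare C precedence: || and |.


'|' is bitwise OR (level 3); '||' is logical OR (level 1)
Higher level binds tighter
'|' has higher precedence than '||'


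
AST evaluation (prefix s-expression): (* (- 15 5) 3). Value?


Evaluate inner: (- 15 5) = 10
Evaluate root: (* 10 3) = 30
Result: 30


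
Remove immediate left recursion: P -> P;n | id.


Left-recursive alternatives: P;n; non-recursive: id
Introduce P': P -> idP', P' -> ;nP' | ε


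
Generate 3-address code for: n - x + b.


Break into single-operator statements:
t1 = n - x
t2 = t1 + b


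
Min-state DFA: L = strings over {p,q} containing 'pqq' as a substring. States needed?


KMP-style automaton: 3 progress states + 1 absorbing accept = 4
Minimal DFA: 4 states


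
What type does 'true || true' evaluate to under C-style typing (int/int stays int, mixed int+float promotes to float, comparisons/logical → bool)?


Operand types: bool || bool
Rule: logical operators take bool operands and yield bool
Result type: bool


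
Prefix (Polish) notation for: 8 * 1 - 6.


left-to-right (same/higher precedence on left): tree is (- (* 8 1) 6)
Prefix: - * 8 1 6


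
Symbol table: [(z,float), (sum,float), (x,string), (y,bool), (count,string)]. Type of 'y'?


Lookup 'y' → type bool


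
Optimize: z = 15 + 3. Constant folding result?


15 + 3 = 18 at compile time
Optimized: z = 18


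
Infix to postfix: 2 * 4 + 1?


Left to right (same or higher precedence on left)
Postfix: 2 4 * 1 +


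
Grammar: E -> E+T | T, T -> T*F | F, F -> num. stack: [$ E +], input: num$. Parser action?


no handle ('E+' is not any RHS); shift 'num'
Action: shift


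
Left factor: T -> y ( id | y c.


Common prefix: 'y'
Factored: T -> y T', T' -> ( id | c


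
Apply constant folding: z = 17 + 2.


17 + 2 = 19 at compile time
Optimized: z = 19


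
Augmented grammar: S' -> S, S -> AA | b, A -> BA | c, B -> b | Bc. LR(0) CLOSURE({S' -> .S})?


Start: S' -> .S
For each item with dot before a nonterminal B, add B -> .γ for every B-production
Closure: [S' -> .S, S -> .AA, S -> .b, A -> .BA, A -> .c, B -> .b, B -> .Bc]


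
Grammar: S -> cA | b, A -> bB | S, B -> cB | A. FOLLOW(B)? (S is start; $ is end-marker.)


$ ∈ FOLLOW(S). For each A -> αBβ: add FIRST(β)\{ε} to FOLLOW(B); if β nullable, add FOLLOW(A).
FOLLOW(B) = {$}


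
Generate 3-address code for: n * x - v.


Break into single-operator statements:
t1 = n * x
t2 = t1 - v


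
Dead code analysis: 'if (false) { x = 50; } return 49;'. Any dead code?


condition is constant false, so the whole block is unreachable
Dead: 'if (false) { x = 50; }'


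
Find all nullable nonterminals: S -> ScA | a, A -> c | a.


A nonterminal is nullable iff some alternative derives ε (directly, or every symbol in it is nullable)
Nullable: {}


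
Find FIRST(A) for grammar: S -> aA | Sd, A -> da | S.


Per alternative of A: FIRST(da) = {d}; FIRST(S) = {a}
FIRST(A) = {a, d}


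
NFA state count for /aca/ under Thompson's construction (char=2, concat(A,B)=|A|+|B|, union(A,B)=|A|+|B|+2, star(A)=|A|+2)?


Syntax tree has 3 char leaf(s), 0 union(s), 0 star(s)
chars contribute 3×2 = 6; each union adds +2; each star adds +2
Total: 6 + 0 + 0 = 6 states


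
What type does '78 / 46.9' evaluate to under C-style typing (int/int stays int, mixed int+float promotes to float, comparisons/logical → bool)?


Operand types: int / float
Rule: mixed int/float promotes to float; int/int stays int
Result type: float


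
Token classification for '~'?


Pattern: operator symbol
Type: OPERATOR


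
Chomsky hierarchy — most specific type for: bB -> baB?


LHS has context (more than one symbol) and |LHS| ≤ |RHS|
Classification: Type 1 (Context-Sensitive)


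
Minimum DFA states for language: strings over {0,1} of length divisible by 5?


Track length mod 5: states 0..4, accept at 0
Minimal DFA: 5 states


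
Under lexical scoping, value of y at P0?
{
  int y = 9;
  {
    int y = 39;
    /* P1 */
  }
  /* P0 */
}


y declared in the same block as P0
y = 9


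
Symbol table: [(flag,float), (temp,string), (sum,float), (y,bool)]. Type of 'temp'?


Lookup 'temp' → type string


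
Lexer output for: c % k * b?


Scan left to right, longest-match per lexeme
Tokens: ID(c), OP(%), ID(k), OP(*), ID(b)


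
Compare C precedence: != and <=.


'<=' is relational (level 7); '!=' is equality (level 6)
Higher level binds tighter
'<=' has higher precedence than '!='


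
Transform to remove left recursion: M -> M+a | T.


Left-recursive alternatives: M+a; non-recursive: T
Introduce M': M -> TM', M' -> +aM' | ε


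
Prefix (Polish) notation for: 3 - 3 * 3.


'*' binds tighter: tree is (- 3 (* 3 3))
Prefix: - 3 * 3 3


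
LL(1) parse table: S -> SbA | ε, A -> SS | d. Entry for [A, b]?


For [A, b]: 'b' ∈ FIRST(SS)
Entry: A -> SS


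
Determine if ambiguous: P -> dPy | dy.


balanced d^n…y^n: each string has a unique parse
Unambiguous


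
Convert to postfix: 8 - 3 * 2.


* has higher precedence, evaluate 3*2 first
Postfix: 8 3 2 * -


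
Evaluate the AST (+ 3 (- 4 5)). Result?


Evaluate inner: (- 4 5) = -1
Evaluate root: (+ 3 -1) = 2
Result: 2


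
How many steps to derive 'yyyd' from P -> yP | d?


Derivation: P => yP => yyP => yyyP => yyyd
Steps: 4


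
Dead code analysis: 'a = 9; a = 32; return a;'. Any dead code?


first assignment to a is overwritten before any read
Dead: 'a = 9'


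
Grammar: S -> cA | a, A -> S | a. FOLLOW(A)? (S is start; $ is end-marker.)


$ ∈ FOLLOW(S). For each A -> αBβ: add FIRST(β)\{ε} to FOLLOW(B); if β nullable, add FOLLOW(A).
FOLLOW(A) = {$}


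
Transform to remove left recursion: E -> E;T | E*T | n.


Left-recursive alternatives: E;T, E*T; non-recursive: n
Introduce E': E -> nE', E' -> ;TE' | *TE' | ε


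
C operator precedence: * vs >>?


'*' is multiplicative (level 10); '>>' is shift (level 8)
Higher level binds tighter
'*' has higher precedence than '>>'


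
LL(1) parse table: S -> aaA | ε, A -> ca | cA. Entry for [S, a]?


For [S, a]: 'a' ∈ FIRST(aaA)
Entry: S -> aaA


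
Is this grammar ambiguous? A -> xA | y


right-linear, alternatives start with distinct terminals 'x' vs 'y': unique leftmost derivation
Unambiguous


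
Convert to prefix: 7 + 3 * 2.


'*' binds tighter: tree is (+ 7 (* 3 2))
Prefix: + 7 * 3 2


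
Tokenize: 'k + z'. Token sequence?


Scan left to right, longest-match per lexeme
Tokens: ID(k), OP(+), ID(z)


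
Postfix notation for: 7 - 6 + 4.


Left to right (same or higher precedence on left)
Postfix: 7 6 - 4 +


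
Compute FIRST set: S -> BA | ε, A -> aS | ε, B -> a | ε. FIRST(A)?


Per alternative of A: FIRST(aS) = {a}; FIRST(ε) = {ε}
FIRST(A) = {a, ε}


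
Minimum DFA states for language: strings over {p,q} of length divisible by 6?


Track length mod 6: states 0..5, accept at 0
Minimal DFA: 6 states


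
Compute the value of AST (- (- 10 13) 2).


Evaluate inner: (- 10 13) = -3
Evaluate root: (- -3 2) = -5
Result: -5


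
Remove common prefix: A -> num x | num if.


Common prefix: 'num'
Factored: A -> num A', A' -> x | if


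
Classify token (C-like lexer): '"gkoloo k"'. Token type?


Pattern: double-quoted sequence
Type: STRING_LITERAL


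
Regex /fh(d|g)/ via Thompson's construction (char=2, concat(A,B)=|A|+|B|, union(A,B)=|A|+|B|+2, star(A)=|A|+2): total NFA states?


Syntax tree has 4 char leaf(s), 1 union(s), 0 star(s)
chars contribute 4×2 = 8; each union adds +2; each star adds +2
Total: 8 + 2 + 0 = 10 states


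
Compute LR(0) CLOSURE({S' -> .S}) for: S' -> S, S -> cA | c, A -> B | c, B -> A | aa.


Start: S' -> .S
For each item with dot before a nonterminal B, add B -> .γ for every B-production
Closure: [S' -> .S, S -> .cA, S -> .c]


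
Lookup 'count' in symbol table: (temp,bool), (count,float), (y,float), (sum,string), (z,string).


Lookup 'count' → type float


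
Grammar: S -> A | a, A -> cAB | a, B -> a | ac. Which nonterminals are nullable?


A nonterminal is nullable iff some alternative derives ε (directly, or every symbol in it is nullable)
Nullable: {}


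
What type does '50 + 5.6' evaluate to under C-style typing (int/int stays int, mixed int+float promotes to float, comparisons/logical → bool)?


Operand types: int + float
Rule: mixed int/float promotes to float; int/int stays int
Result type: float


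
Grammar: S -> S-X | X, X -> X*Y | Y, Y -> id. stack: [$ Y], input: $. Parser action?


'Y' (not preceded by X*) is the handle for X -> Y
Action: reduce (X -> Y)


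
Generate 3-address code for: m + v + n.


Break into single-operator statements:
t1 = m + v
t2 = t1 + n


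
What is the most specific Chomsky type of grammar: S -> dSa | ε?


Single nonterminal LHS, but d^n a^n is not regular
Classification: Type 2 (Context-Free)


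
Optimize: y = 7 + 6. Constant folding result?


7 + 6 = 13 at compile time
Optimized: y = 13


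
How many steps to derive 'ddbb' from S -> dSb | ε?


Derivation: S => dSb => ddSbb => ddbb
Steps: 3


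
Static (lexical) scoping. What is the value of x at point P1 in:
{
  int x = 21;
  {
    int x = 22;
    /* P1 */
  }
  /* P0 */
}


x declared in the same block as P1
x = 22


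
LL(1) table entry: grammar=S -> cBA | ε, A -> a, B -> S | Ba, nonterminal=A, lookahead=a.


For [A, a]: 'a' ∈ FIRST(a)
Entry: A -> a


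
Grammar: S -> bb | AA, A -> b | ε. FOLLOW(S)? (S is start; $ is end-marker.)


$ ∈ FOLLOW(S). For each A -> αBβ: add FIRST(β)\{ε} to FOLLOW(B); if β nullable, add FOLLOW(A).
FOLLOW(S) = {$}


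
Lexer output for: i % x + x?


Scan left to right, longest-match per lexeme
Tokens: ID(i), OP(%), ID(x), OP(+), ID(x)


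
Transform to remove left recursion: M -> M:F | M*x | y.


Left-recursive alternatives: M:F, M*x; non-recursive: y
Introduce M': M -> yM', M' -> :FM' | *xM' | ε


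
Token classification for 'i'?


Pattern: letter/underscore followed by alphanumerics, not a keyword
Type: IDENTIFIER


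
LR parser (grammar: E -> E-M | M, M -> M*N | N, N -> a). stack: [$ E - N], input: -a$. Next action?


'N' (not preceded by M*) is the handle for M -> N
Action: reduce (M -> N)


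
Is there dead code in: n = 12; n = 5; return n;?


first assignment to n is overwritten before any read
Dead: 'n = 12'


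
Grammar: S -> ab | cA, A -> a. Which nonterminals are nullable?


A nonterminal is nullable iff some alternative derives ε (directly, or every symbol in it is nullable)
Nullable: {}


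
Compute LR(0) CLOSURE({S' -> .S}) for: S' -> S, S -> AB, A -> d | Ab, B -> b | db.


Start: S' -> .S
For each item with dot before a nonterminal B, add B -> .γ for every B-production
Closure: [S' -> .S, S -> .AB, A -> .d, A -> .Ab]


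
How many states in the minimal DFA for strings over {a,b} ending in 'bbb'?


Track the longest suffix of input matching a prefix of 'bbb': 4 classes (prefixes of length 0..3)
Minimal DFA: 4 states


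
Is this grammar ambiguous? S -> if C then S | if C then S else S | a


dangling else: 'if C then if C then a else a' parses two ways
Ambiguous


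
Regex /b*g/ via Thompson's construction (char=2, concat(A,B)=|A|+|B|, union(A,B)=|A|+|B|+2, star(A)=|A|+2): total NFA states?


Syntax tree has 2 char leaf(s), 0 union(s), 1 star(s)
chars contribute 2×2 = 4; each union adds +2; each star adds +2
Total: 4 + 0 + 2 = 6 states


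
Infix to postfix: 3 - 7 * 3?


* has higher precedence, evaluate 7*3 first
Postfix: 3 7 3 * -


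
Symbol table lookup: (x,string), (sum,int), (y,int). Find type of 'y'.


Lookup 'y' → type int


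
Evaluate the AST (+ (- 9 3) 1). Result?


Evaluate inner: (- 9 3) = 6
Evaluate root: (+ 6 1) = 7
Result: 7


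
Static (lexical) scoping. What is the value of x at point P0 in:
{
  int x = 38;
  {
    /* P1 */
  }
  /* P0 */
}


x declared in the same block as P0
x = 38


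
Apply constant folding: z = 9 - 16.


9 - 16 = -7 at compile time
Optimized: z = -7


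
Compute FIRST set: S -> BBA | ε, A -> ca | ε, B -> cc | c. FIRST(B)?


Per alternative of B: FIRST(cc) = {c}; FIRST(c) = {c}
FIRST(B) = {c}


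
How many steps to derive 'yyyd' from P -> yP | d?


Derivation: P => yP => yyP => yyyP => yyyd
Steps: 4


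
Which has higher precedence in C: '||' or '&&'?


'&&' is logical AND (level 2); '||' is logical OR (level 1)
Higher level binds tighter
'&&' has higher precedence than '||'


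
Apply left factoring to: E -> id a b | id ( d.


Common prefix: 'id'
Factored: E -> id E', E' -> a b | ( d


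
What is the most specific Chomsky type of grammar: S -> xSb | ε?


Single nonterminal LHS, but x^n b^n is not regular
Classification: Type 2 (Context-Free)


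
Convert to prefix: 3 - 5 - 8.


left-to-right (same/higher precedence on left): tree is (- (- 3 5) 8)
Prefix: - - 3 5 8


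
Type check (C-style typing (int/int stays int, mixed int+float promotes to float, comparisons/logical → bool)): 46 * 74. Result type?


Operand types: int * int
Rule: mixed int/float promotes to float; int/int stays int
Result type: int


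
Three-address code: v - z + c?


Break into single-operator statements:
t1 = v - z
t2 = t1 + c


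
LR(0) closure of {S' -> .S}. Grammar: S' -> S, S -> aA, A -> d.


Start: S' -> .S
For each item with dot before a nonterminal B, add B -> .γ for every B-production
Closure: [S' -> .S, S -> .aA]


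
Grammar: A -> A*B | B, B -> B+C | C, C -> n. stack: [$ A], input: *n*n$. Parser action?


shift '*' to continue A -> A*B
Action: shift


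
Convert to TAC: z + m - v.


Break into single-operator statements:
t1 = z + m
t2 = t1 - v


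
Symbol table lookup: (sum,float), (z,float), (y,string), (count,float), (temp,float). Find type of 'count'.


Lookup 'count' → type float


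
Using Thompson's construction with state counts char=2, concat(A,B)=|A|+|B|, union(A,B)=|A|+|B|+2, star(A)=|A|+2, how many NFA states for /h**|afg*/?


Syntax tree has 4 char leaf(s), 1 union(s), 3 star(s)
chars contribute 4×2 = 8; each union adds +2; each star adds +2
Total: 8 + 2 + 6 = 16 states


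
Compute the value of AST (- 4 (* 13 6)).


Evaluate inner: (* 13 6) = 78
Evaluate root: (- 4 78) = -74
Result: -74


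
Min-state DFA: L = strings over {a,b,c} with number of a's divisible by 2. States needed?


Track (count of a) mod 2: states 0..1, accept at 0
Minimal DFA: 2 states


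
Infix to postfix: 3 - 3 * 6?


* has higher precedence, evaluate 3*6 first
Postfix: 3 3 6 * -


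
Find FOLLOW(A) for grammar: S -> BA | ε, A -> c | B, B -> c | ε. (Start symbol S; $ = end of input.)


$ ∈ FOLLOW(S). For each A -> αBβ: add FIRST(β)\{ε} to FOLLOW(B); if β nullable, add FOLLOW(A).
FOLLOW(A) = {$}


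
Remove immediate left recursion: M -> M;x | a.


Left-recursive alternatives: M;x; non-recursive: a
Introduce M': M -> aM', M' -> ;xM' | ε


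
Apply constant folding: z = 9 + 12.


9 + 12 = 21 at compile time
Optimized: z = 21


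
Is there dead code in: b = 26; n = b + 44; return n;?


b is read by n's definition; n is returned
No dead code


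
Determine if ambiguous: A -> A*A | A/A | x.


'x*x/x' has two parse trees (no precedence encoded between * and /)
Ambiguous


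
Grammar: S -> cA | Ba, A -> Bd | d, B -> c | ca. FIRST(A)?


Per alternative of A: FIRST(Bd) = {c}; FIRST(d) = {d}
FIRST(A) = {c, d}


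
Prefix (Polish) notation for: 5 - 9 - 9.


left-to-right (same/higher precedence on left): tree is (- (- 5 9) 9)
Prefix: - - 5 9 9


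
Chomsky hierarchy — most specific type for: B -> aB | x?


Right-linear: every RHS is a terminal or a terminal followed by one nonterminal
Classification: Type 3 (Regular)


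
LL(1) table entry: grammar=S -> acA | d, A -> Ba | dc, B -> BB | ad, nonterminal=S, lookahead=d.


For [S, d]: 'd' ∈ FIRST(d)
Entry: S -> d


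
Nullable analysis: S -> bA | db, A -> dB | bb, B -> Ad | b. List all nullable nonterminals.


A nonterminal is nullable iff some alternative derives ε (directly, or every symbol in it is nullable)
Nullable: {}


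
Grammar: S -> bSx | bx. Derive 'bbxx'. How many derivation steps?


Derivation: S => bSx => bbxx
Steps: 2


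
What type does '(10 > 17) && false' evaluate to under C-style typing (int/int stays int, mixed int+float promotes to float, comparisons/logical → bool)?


Operand types: bool && bool
Rule: logical operators take bool operands and yield bool
Result type: bool


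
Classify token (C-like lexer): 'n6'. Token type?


Pattern: letter/underscore followed by alphanumerics, not a keyword
Type: IDENTIFIER


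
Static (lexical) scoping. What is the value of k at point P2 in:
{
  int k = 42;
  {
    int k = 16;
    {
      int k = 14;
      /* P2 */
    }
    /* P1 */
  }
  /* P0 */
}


k declared in the same block as P2
k = 14


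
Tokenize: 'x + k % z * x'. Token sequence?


Scan left to right, longest-match per lexeme
Tokens: ID(x), OP(+), ID(k), OP(%), ID(z), OP(*), ID(x)


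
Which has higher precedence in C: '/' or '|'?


'/' is multiplicative (level 10); '|' is bitwise OR (level 3)
Higher level binds tighter
'/' has higher precedence than '|'


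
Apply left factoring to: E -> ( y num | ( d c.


Common prefix: '('
Factored: E -> ( E', E' -> y num | d c


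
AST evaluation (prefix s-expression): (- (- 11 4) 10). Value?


Evaluate inner: (- 11 4) = 7
Evaluate root: (- 7 10) = -3
Result: -3


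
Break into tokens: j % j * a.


Scan left to right, longest-match per lexeme
Tokens: ID(j), OP(%), ID(j), OP(*), ID(a)


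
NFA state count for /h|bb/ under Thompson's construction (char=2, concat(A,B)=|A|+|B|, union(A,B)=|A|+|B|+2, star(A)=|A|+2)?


Syntax tree has 3 char leaf(s), 1 union(s), 0 star(s)
chars contribute 3×2 = 6; each union adds +2; each star adds +2
Total: 6 + 2 + 0 = 8 states


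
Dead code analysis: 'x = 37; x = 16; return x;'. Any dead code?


first assignment to x is overwritten before any read
Dead: 'x = 37'


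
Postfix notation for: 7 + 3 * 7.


* has higher precedence, evaluate 3*7 first
Postfix: 7 3 7 * +


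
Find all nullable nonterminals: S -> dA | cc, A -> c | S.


A nonterminal is nullable iff some alternative derives ε (directly, or every symbol in it is nullable)
Nullable: {}


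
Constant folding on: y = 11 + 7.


11 + 7 = 18 at compile time
Optimized: y = 18


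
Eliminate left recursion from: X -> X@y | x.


Left-recursive alternatives: X@y; non-recursive: x
Introduce X': X -> xX', X' -> @yX' | ε


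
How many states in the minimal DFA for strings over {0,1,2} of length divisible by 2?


Track length mod 2: states 0..1, accept at 0
Minimal DFA: 2 states


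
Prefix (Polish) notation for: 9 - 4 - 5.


left-to-right (same/higher precedence on left): tree is (- (- 9 4) 5)
Prefix: - - 9 4 5


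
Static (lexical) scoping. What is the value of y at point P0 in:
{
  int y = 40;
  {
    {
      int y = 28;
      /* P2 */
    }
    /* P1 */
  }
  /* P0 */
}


y declared in the same block as P0
y = 40


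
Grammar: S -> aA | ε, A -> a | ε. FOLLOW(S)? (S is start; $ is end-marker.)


$ ∈ FOLLOW(S). For each A -> αBβ: add FIRST(β)\{ε} to FOLLOW(B); if β nullable, add FOLLOW(A).
FOLLOW(S) = {$}


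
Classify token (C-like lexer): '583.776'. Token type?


Pattern: digits with a decimal point
Type: FLOAT_LITERAL


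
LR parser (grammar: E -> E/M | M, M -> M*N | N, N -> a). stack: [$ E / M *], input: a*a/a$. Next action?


no handle; shift 'a'
Action: shift


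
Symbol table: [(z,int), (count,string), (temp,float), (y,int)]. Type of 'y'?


Lookup 'y' → type int


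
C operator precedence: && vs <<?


'<<' is shift (level 8); '&&' is logical AND (level 2)
Higher level binds tighter
'<<' has higher precedence than '&&'


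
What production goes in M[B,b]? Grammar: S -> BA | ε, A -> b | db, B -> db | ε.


For [B, b]: ε is nullable and 'b' ∈ FOLLOW(B)
Entry: B -> ε


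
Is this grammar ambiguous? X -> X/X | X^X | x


'x/x^x' has two parse trees (no precedence encoded between / and ^)
Ambiguous


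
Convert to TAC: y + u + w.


Break into single-operator statements:
t1 = y + u
t2 = t1 + w


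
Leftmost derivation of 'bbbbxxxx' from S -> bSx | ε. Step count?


Derivation: S => bSx => bbSxx => bbbSxxx => bbbbSxxxx => bbbbxxxx
Steps: 5


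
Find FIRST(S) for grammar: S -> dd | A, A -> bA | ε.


Per alternative of S: FIRST(dd) = {d}; FIRST(A) = {b, ε}
FIRST(S) = {b, d, ε}


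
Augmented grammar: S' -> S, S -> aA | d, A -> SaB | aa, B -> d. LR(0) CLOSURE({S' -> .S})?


Start: S' -> .S
For each item with dot before a nonterminal B, add B -> .γ for every B-production
Closure: [S' -> .S, S -> .aA, S -> .d]


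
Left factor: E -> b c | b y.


Common prefix: 'b'
Factored: E -> b E', E' -> c | y


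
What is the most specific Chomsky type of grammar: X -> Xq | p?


Left-linear: every RHS is a terminal or one nonterminal followed by a terminal
Classification: Type 3 (Regular)


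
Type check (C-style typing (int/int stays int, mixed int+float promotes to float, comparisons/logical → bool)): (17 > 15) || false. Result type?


Operand types: bool || bool
Rule: logical operators take bool operands and yield bool
Result type: bool


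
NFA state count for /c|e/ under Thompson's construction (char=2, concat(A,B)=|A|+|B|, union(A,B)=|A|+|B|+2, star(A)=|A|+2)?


Syntax tree has 2 char leaf(s), 1 union(s), 0 star(s)
chars contribute 2×2 = 4; each union adds +2; each star adds +2
Total: 4 + 2 + 0 = 6 states


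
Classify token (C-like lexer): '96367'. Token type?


Pattern: digits only
Type: INTEGER_LITERAL


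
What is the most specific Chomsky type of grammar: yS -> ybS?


LHS has context (more than one symbol) and |LHS| ≤ |RHS|
Classification: Type 1 (Context-Sensitive)


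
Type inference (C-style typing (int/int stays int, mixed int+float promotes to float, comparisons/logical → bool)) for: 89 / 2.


Operand types: int / int
Rule: mixed int/float promotes to float; int/int stays int
Result type: int


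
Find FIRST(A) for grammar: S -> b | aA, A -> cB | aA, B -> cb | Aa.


Per alternative of A: FIRST(cB) = {c}; FIRST(aA) = {a}
FIRST(A) = {a, c}


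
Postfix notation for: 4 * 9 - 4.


Left to right (same or higher precedence on left)
Postfix: 4 9 * 4 -


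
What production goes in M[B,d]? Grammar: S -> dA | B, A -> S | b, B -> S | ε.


For [B, d]: 'd' ∈ FIRST(S)
Entry: B -> S


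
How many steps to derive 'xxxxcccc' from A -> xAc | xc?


Derivation: A => xAc => xxAcc => xxxAccc => xxxxcccc
Steps: 4


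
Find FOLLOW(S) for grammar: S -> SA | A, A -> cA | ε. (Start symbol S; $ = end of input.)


$ ∈ FOLLOW(S). For each A -> αBβ: add FIRST(β)\{ε} to FOLLOW(B); if β nullable, add FOLLOW(A).
FOLLOW(S) = {$, c}


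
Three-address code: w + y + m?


Break into single-operator statements:
t1 = w + y
t2 = t1 + m


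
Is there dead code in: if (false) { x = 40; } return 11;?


condition is constant false, so the whole block is unreachable
Dead: 'if (false) { x = 40; }'


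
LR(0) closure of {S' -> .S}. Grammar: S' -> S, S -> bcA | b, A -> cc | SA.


Start: S' -> .S
For each item with dot before a nonterminal B, add B -> .γ for every B-production
Closure: [S' -> .S, S -> .bcA, S -> .b]


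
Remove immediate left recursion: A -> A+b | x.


Left-recursive alternatives: A+b; non-recursive: x
Introduce A': A -> xA', A' -> +bA' | ε


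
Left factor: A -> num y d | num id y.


Common prefix: 'num'
Factored: A -> num A', A' -> y d | id y


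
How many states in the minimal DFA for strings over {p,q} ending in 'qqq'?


Track the longest suffix of input matching a prefix of 'qqq': 4 classes (prefixes of length 0..3)
Minimal DFA: 4 states


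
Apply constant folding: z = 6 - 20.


6 - 20 = -14 at compile time
Optimized: z = -14


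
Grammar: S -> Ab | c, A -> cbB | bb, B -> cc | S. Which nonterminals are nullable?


A nonterminal is nullable iff some alternative derives ε (directly, or every symbol in it is nullable)
Nullable: {}


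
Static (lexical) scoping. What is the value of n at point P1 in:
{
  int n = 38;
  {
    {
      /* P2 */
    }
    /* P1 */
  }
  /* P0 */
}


P1's block does not declare n; resolves to the enclosing declaration at depth 0
n = 38


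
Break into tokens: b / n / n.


Scan left to right, longest-match per lexeme
Tokens: ID(b), OP(/), ID(n), OP(/), ID(n)


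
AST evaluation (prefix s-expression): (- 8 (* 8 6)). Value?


Evaluate inner: (* 8 6) = 48
Evaluate root: (- 8 48) = -40
Result: -40


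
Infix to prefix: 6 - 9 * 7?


'*' binds tighter: tree is (- 6 (* 9 7))
Prefix: - 6 * 9 7


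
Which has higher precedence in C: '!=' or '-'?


'-' is additive (level 9); '!=' is equality (level 6)
Higher level binds tighter
'-' has higher precedence than '!='


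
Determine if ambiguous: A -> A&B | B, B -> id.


precedence layered via separate nonterminal B: deterministic
Unambiguous


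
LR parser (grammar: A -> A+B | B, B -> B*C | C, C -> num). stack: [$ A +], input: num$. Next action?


no handle ('A+' is not any RHS); shift 'num'
Action: shift


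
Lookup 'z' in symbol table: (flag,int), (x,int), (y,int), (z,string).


Lookup 'z' → type string


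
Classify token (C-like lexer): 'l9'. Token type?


Pattern: letter/underscore followed by alphanumerics, not a keyword
Type: IDENTIFIER


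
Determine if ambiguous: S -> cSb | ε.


balanced c^n…b^n: each string has a unique parse
Unambiguous


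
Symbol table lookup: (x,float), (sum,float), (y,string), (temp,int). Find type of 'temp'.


Lookup 'temp' → type int


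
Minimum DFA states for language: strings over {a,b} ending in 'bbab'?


Track the longest suffix of input matching a prefix of 'bbab': 5 classes (prefixes of length 0..4)
Minimal DFA: 5 states


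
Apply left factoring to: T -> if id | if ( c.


Common prefix: 'if'
Factored: T -> if T', T' -> id | ( c


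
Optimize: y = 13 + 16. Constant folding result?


13 + 16 = 29 at compile time
Optimized: y = 29


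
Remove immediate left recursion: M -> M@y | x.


Left-recursive alternatives: M@y; non-recursive: x
Introduce M': M -> xM', M' -> @yM' | ε


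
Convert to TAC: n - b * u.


Break into single-operator statements:
t1 = b * u
t2 = n - t1


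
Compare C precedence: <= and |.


'<=' is relational (level 7); '|' is bitwise OR (level 3)
Higher level binds tighter
'<=' has higher precedence than '|'


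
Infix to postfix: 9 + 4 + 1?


Left to right (same or higher precedence on left)
Postfix: 9 4 + 1 +


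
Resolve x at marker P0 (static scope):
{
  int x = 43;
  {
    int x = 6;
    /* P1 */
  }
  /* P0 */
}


x declared in the same block as P0
x = 43


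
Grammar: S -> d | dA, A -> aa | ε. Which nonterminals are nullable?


A nonterminal is nullable iff some alternative derives ε (directly, or every symbol in it is nullable)
Nullable: {A}


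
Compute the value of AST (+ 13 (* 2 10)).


Evaluate inner: (* 2 10) = 20
Evaluate root: (+ 13 20) = 33
Result: 33


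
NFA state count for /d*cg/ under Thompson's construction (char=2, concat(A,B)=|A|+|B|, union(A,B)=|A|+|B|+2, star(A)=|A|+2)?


Syntax tree has 3 char leaf(s), 0 union(s), 1 star(s)
chars contribute 3×2 = 6; each union adds +2; each star adds +2
Total: 6 + 0 + 2 = 8 states


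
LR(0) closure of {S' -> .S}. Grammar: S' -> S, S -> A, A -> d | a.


Start: S' -> .S
For each item with dot before a nonterminal B, add B -> .γ for every B-production
Closure: [S' -> .S, S -> .A, A -> .d, A -> .a]


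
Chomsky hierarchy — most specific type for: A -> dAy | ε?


Single nonterminal LHS, but d^n y^n is not regular
Classification: Type 2 (Context-Free)


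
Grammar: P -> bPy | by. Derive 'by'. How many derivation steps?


Derivation: P => by
Steps: 1


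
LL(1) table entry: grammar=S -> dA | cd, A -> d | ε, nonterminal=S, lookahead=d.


For [S, d]: 'd' ∈ FIRST(dA)
Entry: S -> dA


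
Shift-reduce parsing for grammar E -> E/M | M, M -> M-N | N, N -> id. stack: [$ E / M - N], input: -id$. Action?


handle 'M-N' on top
Action: reduce (M -> M-N)


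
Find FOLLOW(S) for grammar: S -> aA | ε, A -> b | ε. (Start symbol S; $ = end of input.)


$ ∈ FOLLOW(S). For each A -> αBβ: add FIRST(β)\{ε} to FOLLOW(B); if β nullable, add FOLLOW(A).
FOLLOW(S) = {$}


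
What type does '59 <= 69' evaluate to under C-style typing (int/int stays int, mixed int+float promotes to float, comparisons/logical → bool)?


Operand types: int <= int
Rule: comparison yields bool
Result type: bool


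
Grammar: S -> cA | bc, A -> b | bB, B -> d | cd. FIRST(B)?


Per alternative of B: FIRST(d) = {d}; FIRST(cd) = {c}
FIRST(B) = {c, d}


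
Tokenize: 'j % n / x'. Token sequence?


Scan left to right, longest-match per lexeme
Tokens: ID(j), OP(%), ID(n), OP(/), ID(x)


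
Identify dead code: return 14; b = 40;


statement follows a return and is unreachable
Dead: 'b = 40'


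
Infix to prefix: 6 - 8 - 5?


left-to-right (same/higher precedence on left): tree is (- (- 6 8) 5)
Prefix: - - 6 8 5


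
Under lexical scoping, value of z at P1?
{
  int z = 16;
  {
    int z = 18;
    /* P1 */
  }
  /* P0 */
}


z declared in the same block as P1
z = 18


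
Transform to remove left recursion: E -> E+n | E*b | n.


Left-recursive alternatives: E+n, E*b; non-recursive: n
Introduce E': E -> nE', E' -> +nE' | *bE' | ε


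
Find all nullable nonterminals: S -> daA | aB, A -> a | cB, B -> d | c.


A nonterminal is nullable iff some alternative derives ε (directly, or every symbol in it is nullable)
Nullable: {}


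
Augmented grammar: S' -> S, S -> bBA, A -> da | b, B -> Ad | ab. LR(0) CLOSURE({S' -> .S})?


Start: S' -> .S
For each item with dot before a nonterminal B, add B -> .γ for every B-production
Closure: [S' -> .S, S -> .bBA]


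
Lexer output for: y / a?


Scan left to right, longest-match per lexeme
Tokens: ID(y), OP(/), ID(a)


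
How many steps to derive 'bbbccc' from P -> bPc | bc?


Derivation: P => bPc => bbPcc => bbbccc
Steps: 3


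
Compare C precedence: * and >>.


'*' is multiplicative (level 10); '>>' is shift (level 8)
Higher level binds tighter
'*' has higher precedence than '>>'


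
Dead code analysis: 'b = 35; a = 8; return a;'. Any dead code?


b is assigned but never read
Dead: 'b = 35'


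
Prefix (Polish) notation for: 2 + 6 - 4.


left-to-right (same/higher precedence on left): tree is (- (+ 2 6) 4)
Prefix: - + 2 6 4


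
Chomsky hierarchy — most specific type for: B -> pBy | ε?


Single nonterminal LHS, but p^n y^n is not regular
Classification: Type 2 (Context-Free)


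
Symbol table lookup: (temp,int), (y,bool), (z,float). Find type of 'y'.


Lookup 'y' → type bool


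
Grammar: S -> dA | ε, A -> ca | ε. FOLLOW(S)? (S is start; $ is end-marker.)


$ ∈ FOLLOW(S). For each A -> αBβ: add FIRST(β)\{ε} to FOLLOW(B); if β nullable, add FOLLOW(A).
FOLLOW(S) = {$}


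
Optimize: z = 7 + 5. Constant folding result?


7 + 5 = 12 at compile time
Optimized: z = 12


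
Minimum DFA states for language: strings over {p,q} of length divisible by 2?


Track length mod 2: states 0..1, accept at 0
Minimal DFA: 2 states


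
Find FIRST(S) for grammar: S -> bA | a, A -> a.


Per alternative of S: FIRST(bA) = {b}; FIRST(a) = {a}
FIRST(S) = {a, b}


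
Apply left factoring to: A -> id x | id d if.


Common prefix: 'id'
Factored: A -> id A', A' -> x | d if


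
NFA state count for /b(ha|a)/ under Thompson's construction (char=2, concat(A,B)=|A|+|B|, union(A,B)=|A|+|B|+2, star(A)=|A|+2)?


Syntax tree has 4 char leaf(s), 1 union(s), 0 star(s)
chars contribute 4×2 = 8; each union adds +2; each star adds +2
Total: 8 + 2 + 0 = 10 states


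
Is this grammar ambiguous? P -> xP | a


right-linear, alternatives start with distinct terminals 'x' vs 'a': unique leftmost derivation
Unambiguous


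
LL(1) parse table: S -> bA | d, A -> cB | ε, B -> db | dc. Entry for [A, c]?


For [A, c]: 'c' ∈ FIRST(cB)
Entry: A -> cB


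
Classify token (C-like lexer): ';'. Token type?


Pattern: delimiter/punctuation
Type: PUNCTUATION


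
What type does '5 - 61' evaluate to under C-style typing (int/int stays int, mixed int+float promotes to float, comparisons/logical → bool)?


Operand types: int - int
Rule: mixed int/float promotes to float; int/int stays int
Result type: int


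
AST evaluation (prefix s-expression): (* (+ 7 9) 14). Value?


Evaluate inner: (+ 7 9) = 16
Evaluate root: (* 16 14) = 224
Result: 224


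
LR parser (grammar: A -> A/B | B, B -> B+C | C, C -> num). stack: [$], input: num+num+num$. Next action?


no handle on stack; shift 'num'
Action: shift


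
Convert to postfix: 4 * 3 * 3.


Left to right (same or higher precedence on left)
Postfix: 4 3 * 3 *


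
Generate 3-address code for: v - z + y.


Break into single-operator statements:
t1 = v - z
t2 = t1 + y


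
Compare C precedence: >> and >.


'>>' is shift (level 8); '>' is relational (level 7)
Higher level binds tighter
'>>' has higher precedence than '>'


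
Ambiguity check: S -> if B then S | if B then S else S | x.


dangling else: 'if B then if B then x else x' parses two ways
Ambiguous


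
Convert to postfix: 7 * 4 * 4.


Left to right (same or higher precedence on left)
Postfix: 7 4 * 4 *


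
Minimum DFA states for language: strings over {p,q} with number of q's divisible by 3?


Track (count of q) mod 3: states 0..2, accept at 0
Minimal DFA: 3 states


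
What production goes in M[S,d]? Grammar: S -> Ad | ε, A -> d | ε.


For [S, d]: 'd' ∈ FIRST(Ad)
Entry: S -> Ad


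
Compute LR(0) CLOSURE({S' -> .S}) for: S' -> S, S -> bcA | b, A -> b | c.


Start: S' -> .S
For each item with dot before a nonterminal B, add B -> .γ for every B-production
Closure: [S' -> .S, S -> .bcA, S -> .b]


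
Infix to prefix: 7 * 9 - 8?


left-to-right (same/higher precedence on left): tree is (- (* 7 9) 8)
Prefix: - * 7 9 8


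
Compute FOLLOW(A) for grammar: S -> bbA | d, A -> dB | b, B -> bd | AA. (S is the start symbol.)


$ ∈ FOLLOW(S). For each A -> αBβ: add FIRST(β)\{ε} to FOLLOW(B); if β nullable, add FOLLOW(A).
FOLLOW(A) = {$, b, d}


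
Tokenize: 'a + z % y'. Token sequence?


Scan left to right, longest-match per lexeme
Tokens: ID(a), OP(+), ID(z), OP(%), ID(y)


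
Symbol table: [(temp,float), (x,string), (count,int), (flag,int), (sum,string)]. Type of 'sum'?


Lookup 'sum' → type string


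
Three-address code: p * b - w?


Break into single-operator statements:
t1 = p * b
t2 = t1 - w


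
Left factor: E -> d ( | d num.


Common prefix: 'd'
Factored: E -> d E', E' -> ( | num


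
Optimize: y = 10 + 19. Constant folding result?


10 + 19 = 29 at compile time
Optimized: y = 29


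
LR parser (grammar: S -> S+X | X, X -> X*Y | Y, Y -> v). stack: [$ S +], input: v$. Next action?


no handle ('S+' is not any RHS); shift 'v'
Action: shift


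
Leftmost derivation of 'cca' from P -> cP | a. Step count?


Derivation: P => cP => ccP => cca
Steps: 3


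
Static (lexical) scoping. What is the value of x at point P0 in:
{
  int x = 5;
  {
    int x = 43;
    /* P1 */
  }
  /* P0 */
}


x declared in the same block as P0
x = 5


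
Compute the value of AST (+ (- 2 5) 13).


Evaluate inner: (- 2 5) = -3
Evaluate root: (+ -3 13) = 10
Result: 10


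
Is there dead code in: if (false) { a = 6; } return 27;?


condition is constant false, so the whole block is unreachable
Dead: 'if (false) { a = 6; }'


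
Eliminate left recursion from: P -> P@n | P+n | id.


Left-recursive alternatives: P@n, P+n; non-recursive: id
Introduce P': P -> idP', P' -> @nP' | +nP' | ε


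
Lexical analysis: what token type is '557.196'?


Pattern: digits with a decimal point
Type: FLOAT_LITERAL


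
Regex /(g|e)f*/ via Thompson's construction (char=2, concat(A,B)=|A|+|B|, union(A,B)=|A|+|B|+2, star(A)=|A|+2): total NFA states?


Syntax tree has 3 char leaf(s), 1 union(s), 1 star(s)
chars contribute 3×2 = 6; each union adds +2; each star adds +2
Total: 6 + 2 + 2 = 10 states


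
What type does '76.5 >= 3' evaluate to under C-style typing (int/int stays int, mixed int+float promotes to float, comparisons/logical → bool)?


Operand types: float >= int
Rule: comparison yields bool
Result type: bool


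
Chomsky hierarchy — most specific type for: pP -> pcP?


LHS has context (more than one symbol) and |LHS| ≤ |RHS|
Classification: Type 1 (Context-Sensitive)


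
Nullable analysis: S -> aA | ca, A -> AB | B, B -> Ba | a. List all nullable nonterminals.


A nonterminal is nullable iff some alternative derives ε (directly, or every symbol in it is nullable)
Nullable: {}


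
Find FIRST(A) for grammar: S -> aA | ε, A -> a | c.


Per alternative of A: FIRST(a) = {a}; FIRST(c) = {c}
FIRST(A) = {a, c}
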